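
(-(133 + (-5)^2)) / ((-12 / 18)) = 237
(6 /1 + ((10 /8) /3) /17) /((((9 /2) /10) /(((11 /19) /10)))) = 13519 /17442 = 0.78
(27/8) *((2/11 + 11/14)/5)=4023/6160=0.65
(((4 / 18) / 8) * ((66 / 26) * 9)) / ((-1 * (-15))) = 11 / 260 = 0.04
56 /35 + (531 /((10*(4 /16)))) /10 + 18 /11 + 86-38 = 19931 /275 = 72.48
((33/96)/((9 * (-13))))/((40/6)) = -11/24960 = -0.00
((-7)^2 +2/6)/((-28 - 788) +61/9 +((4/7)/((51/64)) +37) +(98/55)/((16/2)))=-11623920/181729561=-0.06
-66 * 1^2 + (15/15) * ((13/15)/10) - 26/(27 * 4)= -44654/675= -66.15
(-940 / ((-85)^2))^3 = -0.00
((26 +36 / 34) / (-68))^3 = -1520875 / 24137569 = -0.06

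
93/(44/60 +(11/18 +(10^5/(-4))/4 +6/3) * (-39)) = 310/812163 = 0.00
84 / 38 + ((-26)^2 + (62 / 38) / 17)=219093 / 323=678.31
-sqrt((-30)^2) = -30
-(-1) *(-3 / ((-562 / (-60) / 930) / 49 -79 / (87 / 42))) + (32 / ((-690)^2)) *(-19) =13926735065948 / 179966329780275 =0.08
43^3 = 79507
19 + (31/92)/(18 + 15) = 19.01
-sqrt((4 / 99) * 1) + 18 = 18- 2 * sqrt(11) / 33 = 17.80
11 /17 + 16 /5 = 327 /85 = 3.85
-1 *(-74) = 74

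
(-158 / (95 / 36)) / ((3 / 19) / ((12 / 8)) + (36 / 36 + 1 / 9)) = -6399 / 130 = -49.22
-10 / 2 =-5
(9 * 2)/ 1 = 18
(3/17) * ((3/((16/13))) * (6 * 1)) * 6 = 1053/68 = 15.49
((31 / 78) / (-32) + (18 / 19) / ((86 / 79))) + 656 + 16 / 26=1340740433 / 2039232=657.47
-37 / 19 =-1.95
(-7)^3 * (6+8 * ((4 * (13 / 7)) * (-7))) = 140630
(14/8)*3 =21/4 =5.25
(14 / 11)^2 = 196 / 121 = 1.62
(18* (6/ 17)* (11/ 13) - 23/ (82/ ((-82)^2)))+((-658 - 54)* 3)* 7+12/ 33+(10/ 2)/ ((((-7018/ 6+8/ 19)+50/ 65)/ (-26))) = -35429309380836/ 2104859471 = -16832.15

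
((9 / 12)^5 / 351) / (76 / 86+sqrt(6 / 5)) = -36765 / 25785344+16641 * sqrt(30) / 51570688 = 0.00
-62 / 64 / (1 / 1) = -31 / 32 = -0.97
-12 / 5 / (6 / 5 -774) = 1 / 322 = 0.00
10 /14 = 5 /7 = 0.71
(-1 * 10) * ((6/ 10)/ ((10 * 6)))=-1/ 10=-0.10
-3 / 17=-0.18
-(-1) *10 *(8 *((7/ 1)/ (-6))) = -280/ 3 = -93.33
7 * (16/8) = 14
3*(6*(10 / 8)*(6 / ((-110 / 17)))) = -459 / 22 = -20.86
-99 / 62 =-1.60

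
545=545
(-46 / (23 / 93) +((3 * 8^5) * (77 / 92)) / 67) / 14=802863 / 10787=74.43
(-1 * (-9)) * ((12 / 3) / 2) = 18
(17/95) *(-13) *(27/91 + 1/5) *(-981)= 3769002/3325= 1133.53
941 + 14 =955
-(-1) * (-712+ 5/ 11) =-7827/ 11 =-711.55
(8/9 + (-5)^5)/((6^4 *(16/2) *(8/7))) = -196819/746496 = -0.26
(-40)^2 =1600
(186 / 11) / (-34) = -93 / 187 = -0.50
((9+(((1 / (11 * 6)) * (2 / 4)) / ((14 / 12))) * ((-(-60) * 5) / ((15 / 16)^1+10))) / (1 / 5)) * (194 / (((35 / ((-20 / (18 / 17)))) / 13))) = -706992260 / 11319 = -62460.66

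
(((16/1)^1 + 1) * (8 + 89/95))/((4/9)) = 129897/380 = 341.83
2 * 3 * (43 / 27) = 86 / 9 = 9.56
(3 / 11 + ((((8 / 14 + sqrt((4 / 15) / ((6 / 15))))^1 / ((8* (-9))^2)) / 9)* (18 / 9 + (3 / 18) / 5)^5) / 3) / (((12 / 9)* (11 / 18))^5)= 7601366709* sqrt(6) / 32983244800000 + 482374120301397 / 634927462400000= 0.76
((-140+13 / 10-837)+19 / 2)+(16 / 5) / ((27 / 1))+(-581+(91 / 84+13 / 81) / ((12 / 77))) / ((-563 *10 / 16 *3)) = -792566269 / 820854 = -965.54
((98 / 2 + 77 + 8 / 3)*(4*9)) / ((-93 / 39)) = -60216 / 31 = -1942.45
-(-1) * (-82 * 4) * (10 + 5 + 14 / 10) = -26896 / 5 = -5379.20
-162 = -162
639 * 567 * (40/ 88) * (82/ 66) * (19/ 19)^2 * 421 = 10423141155/ 121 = 86141662.44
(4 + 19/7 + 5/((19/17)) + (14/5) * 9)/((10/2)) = 24198/3325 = 7.28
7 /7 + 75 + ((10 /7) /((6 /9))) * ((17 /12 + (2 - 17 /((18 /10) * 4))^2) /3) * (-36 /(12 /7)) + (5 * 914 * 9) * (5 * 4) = 355386007 /432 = 822652.79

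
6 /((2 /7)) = 21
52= 52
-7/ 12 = -0.58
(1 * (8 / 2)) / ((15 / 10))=8 / 3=2.67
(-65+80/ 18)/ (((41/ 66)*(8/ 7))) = -41965/ 492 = -85.29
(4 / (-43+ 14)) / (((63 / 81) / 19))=-684 / 203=-3.37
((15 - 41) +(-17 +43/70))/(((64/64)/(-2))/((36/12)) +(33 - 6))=-387/245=-1.58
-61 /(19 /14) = -44.95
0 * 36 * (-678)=0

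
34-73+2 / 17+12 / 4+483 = 7601 / 17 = 447.12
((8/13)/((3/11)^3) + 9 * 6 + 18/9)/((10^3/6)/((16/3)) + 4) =121216/49491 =2.45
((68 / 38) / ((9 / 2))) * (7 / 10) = 238 / 855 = 0.28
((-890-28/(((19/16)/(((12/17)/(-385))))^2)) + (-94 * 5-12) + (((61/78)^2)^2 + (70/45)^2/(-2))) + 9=-111524166802937510161/81772424486953200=-1363.84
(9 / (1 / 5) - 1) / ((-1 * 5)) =-44 / 5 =-8.80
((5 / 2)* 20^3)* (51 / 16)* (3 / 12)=31875 / 2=15937.50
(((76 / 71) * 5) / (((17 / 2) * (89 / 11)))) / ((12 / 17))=2090 / 18957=0.11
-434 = -434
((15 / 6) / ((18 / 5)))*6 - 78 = -443 / 6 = -73.83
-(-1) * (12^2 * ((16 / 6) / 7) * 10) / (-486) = -640 / 567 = -1.13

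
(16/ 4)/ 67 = 4/ 67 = 0.06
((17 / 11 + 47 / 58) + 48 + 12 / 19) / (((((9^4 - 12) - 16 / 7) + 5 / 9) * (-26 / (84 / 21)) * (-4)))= 38938347 / 130001516216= 0.00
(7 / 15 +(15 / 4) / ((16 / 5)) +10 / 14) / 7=15811 / 47040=0.34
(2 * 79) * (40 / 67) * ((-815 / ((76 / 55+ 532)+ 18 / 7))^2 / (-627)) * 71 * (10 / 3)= -10040594477375000 / 121951232296137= -82.33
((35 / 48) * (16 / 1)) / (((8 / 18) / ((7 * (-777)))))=-571095 / 4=-142773.75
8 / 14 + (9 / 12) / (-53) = 827 / 1484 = 0.56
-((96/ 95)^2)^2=-1.04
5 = 5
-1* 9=-9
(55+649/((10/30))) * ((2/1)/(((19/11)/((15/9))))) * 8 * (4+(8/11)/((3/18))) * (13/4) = 47887840/57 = 840137.54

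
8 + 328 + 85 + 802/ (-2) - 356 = -336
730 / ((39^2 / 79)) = 57670 / 1521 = 37.92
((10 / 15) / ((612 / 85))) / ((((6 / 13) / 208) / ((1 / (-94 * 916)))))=-845 / 1743606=-0.00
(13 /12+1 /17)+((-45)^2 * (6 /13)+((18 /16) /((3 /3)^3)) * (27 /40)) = 936.52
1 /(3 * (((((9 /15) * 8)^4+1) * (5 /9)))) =375 /332401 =0.00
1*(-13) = -13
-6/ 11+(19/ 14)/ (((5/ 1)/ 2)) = -1/ 385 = -0.00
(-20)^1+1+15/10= -35/2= -17.50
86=86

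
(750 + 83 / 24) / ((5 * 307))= 18083 / 36840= 0.49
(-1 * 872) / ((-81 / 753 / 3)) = 218872 / 9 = 24319.11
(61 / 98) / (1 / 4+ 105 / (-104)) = -3172 / 3871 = -0.82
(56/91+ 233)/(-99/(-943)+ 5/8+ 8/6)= 68733384/607061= 113.22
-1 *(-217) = 217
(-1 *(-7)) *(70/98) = 5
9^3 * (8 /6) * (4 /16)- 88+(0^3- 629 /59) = 8516 /59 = 144.34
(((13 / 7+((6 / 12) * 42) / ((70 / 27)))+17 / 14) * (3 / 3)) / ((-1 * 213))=-391 / 7455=-0.05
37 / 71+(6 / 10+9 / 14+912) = 4541407 / 4970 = 913.76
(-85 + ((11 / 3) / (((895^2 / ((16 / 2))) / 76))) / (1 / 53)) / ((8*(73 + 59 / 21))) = -1427348377 / 10201854400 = -0.14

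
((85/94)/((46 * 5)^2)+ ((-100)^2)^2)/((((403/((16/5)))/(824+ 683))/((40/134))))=1198993312000204952/3356629315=357201585.13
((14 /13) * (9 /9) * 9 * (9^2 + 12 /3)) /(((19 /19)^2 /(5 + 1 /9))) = 54740 /13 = 4210.77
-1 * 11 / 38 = -11 / 38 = -0.29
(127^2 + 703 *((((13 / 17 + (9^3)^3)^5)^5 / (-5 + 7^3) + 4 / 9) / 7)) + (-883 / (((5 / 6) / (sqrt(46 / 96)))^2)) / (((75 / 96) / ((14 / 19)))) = 15048916414043521684217730000000000000000000000000000000000000000000000000000000000000000000000000000000000000000000000000000000000000000000000000000000000000000000000000000000000000000000000000000000000000000000000.00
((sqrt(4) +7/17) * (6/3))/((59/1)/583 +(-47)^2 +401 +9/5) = 119515/64716382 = 0.00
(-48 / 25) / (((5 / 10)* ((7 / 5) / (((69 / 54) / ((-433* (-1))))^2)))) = -4232 / 177177105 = -0.00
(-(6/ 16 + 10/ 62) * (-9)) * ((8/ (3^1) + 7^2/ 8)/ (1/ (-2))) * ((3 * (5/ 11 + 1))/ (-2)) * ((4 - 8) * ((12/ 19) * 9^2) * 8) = -103366368/ 341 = -303127.18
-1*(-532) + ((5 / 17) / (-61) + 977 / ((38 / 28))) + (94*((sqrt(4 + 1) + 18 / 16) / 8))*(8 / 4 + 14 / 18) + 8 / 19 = 1175*sqrt(5) / 36 + 812728081 / 630496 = 1362.01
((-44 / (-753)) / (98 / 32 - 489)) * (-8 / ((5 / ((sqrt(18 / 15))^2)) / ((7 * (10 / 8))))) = 19712 / 9757625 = 0.00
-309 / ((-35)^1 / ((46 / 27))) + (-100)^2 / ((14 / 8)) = 1804738 / 315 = 5729.33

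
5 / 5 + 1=2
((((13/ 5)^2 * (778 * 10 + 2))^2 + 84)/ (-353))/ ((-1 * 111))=576546872488/ 8163125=70628.21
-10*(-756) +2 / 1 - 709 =6853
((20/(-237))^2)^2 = 0.00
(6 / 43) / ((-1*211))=-6 / 9073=-0.00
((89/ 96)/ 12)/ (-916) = -89/ 1055232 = -0.00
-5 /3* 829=-4145 /3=-1381.67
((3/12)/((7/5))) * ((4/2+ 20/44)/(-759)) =-45/77924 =-0.00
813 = 813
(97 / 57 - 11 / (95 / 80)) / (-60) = 431 / 3420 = 0.13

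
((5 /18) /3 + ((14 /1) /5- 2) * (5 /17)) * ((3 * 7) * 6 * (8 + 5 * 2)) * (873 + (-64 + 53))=10897404 /17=641023.76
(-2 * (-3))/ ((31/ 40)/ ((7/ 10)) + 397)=168/ 11147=0.02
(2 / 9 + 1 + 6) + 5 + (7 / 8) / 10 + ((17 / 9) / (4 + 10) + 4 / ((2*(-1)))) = 5849 / 560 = 10.44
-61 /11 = -5.55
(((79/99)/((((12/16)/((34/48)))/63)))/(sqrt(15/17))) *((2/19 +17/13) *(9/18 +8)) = 607.06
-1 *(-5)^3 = 125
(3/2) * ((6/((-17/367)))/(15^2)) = -367/425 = -0.86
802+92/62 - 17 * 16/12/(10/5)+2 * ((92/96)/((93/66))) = 147593/186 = 793.51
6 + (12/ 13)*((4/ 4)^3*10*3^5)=2249.08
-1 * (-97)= 97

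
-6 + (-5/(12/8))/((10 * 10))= -6.03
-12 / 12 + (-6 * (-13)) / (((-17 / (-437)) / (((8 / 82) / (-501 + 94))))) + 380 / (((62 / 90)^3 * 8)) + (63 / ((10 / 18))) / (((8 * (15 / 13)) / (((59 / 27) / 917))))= 31849278588076163 / 221418324531800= 143.84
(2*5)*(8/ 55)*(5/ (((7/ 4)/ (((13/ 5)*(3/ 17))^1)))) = 2496/ 1309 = 1.91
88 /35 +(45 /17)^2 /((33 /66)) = 167182 /10115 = 16.53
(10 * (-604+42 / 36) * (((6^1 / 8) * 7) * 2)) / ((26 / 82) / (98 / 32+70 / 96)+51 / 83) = -3015619495 / 33258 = -90673.51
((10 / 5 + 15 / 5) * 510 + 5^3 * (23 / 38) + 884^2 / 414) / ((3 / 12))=71002178 / 3933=18052.93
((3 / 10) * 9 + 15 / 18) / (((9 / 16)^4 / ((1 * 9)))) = 317.64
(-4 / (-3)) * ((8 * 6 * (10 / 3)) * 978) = 208640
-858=-858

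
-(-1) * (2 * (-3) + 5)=-1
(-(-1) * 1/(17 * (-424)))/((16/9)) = -9/115328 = -0.00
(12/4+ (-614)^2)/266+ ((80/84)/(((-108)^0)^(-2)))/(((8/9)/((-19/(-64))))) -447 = 16523623/17024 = 970.61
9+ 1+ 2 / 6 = 31 / 3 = 10.33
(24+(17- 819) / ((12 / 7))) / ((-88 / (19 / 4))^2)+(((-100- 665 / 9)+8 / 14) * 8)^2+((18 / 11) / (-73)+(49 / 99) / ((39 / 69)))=1794432562981321127 / 933388904448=1922491.85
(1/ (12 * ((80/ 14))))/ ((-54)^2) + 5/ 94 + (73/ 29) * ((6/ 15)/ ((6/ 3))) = 1061946757/ 1907763840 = 0.56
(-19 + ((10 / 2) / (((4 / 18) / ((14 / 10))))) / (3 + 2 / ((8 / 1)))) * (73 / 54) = -12.58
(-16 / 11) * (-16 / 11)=256 / 121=2.12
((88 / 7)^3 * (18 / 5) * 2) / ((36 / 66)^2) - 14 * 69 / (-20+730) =5854360283 / 121765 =48079.17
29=29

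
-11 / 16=-0.69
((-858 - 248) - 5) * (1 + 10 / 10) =-2222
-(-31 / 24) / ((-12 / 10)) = -155 / 144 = -1.08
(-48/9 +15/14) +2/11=-4.08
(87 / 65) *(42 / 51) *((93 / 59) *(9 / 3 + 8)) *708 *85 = 14952168 / 13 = 1150166.77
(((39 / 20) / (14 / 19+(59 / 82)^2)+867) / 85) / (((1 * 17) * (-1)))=-232012582 / 385995625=-0.60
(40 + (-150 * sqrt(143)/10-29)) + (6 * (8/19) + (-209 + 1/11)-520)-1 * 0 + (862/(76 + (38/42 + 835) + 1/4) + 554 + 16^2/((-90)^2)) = -15 * sqrt(143)-5201638402429/32427922725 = -339.78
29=29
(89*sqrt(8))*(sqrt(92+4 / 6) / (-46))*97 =-17266*sqrt(417) / 69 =-5109.88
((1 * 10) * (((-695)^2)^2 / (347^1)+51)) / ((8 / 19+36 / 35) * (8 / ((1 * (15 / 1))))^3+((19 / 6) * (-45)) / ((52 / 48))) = -34036745739924768750 / 664759154251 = -51201620.20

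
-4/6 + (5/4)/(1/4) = 13/3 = 4.33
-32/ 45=-0.71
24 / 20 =6 / 5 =1.20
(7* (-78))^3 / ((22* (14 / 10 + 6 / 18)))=-46953270 / 11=-4268479.09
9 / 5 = 1.80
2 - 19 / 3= -13 / 3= -4.33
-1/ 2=-0.50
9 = 9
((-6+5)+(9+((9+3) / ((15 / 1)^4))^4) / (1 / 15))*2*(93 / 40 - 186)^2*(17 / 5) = 36930497764014692005857901 / 1201354980468750000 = 30740703.93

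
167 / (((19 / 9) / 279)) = 419337 / 19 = 22070.37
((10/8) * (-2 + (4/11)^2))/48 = -565/11616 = -0.05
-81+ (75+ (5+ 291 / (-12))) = -101 / 4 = -25.25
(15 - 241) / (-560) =113 / 280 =0.40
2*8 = 16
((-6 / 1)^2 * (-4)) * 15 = -2160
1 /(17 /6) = 0.35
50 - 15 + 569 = 604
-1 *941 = -941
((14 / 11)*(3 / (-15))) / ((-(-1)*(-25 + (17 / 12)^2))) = 288 / 26015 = 0.01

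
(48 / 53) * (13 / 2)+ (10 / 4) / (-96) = 59639 / 10176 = 5.86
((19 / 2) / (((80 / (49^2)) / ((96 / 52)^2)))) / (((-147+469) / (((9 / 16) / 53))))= 527877 / 16480880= 0.03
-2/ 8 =-1/ 4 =-0.25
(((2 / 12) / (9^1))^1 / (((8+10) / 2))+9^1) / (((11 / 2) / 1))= 4375 / 2673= 1.64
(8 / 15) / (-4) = -2 / 15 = -0.13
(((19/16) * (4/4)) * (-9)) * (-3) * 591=18948.94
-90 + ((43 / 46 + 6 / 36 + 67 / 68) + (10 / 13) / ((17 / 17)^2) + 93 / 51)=-85.32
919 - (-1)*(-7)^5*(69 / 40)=-1122923 / 40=-28073.08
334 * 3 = 1002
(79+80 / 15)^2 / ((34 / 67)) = 4288603 / 306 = 14015.04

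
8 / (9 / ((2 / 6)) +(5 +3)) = 8 / 35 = 0.23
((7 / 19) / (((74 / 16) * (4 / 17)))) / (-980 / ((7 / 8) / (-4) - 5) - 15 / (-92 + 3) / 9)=10612182 / 5886890365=0.00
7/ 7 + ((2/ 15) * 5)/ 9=29/ 27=1.07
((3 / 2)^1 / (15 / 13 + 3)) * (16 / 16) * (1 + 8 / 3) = 143 / 108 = 1.32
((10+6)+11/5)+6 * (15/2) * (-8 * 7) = -2501.80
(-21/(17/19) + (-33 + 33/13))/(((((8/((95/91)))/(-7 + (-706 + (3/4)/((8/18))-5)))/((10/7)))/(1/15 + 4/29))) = 13275677435/9009728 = 1473.48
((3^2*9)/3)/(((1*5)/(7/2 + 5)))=459/10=45.90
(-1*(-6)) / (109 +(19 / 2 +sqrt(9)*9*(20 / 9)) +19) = 12 / 395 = 0.03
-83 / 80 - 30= -2483 / 80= -31.04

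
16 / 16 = 1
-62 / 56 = -31 / 28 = -1.11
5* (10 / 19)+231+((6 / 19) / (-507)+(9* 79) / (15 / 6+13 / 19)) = 177527667 / 388531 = 456.92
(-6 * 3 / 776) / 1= -9 / 388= -0.02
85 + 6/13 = 1111/13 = 85.46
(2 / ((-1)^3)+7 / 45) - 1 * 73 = -3368 / 45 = -74.84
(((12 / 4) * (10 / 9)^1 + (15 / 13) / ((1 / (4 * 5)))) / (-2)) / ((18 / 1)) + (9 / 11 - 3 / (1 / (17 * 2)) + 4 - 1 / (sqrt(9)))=-758677 / 7722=-98.25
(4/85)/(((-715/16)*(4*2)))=-8/60775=-0.00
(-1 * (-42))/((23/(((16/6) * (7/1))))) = 784/23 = 34.09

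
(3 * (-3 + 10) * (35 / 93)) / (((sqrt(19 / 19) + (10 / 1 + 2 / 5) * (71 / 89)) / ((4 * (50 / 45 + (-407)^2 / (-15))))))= -6191336620 / 164889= -37548.51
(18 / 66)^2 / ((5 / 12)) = 108 / 605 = 0.18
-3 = -3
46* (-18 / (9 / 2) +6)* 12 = 1104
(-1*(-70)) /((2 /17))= 595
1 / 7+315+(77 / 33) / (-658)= 622085 / 1974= 315.14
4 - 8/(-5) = 28/5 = 5.60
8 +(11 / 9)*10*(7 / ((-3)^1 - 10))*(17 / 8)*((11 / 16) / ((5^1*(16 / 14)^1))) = 378439 / 59904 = 6.32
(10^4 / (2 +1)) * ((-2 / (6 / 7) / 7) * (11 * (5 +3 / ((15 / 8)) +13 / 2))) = -1441000 / 9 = -160111.11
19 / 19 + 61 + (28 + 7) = 97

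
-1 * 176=-176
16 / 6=8 / 3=2.67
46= 46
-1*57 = -57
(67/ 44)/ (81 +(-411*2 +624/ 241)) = -16147/ 7830108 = -0.00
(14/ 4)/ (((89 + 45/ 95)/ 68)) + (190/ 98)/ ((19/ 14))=1431/ 350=4.09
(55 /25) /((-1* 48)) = -11 /240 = -0.05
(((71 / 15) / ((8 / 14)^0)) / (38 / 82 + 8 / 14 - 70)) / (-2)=20377 / 593790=0.03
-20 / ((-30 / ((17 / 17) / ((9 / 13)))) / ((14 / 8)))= 91 / 54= 1.69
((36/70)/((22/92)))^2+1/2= 1519393/296450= 5.13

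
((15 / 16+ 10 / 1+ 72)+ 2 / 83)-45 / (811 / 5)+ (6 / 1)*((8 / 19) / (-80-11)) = 153918352303 / 1862146832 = 82.66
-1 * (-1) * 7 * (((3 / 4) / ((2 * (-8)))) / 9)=-7 / 192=-0.04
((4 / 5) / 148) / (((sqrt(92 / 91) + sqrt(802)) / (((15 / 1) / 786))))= 91 / (9694 * (2 * sqrt(2093) + 91 * sqrt(802)))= 0.00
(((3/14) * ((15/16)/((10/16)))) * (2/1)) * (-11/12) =-33/56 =-0.59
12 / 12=1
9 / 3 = 3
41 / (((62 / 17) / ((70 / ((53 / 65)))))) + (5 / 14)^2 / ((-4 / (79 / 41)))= 50966692275 / 52812592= 965.05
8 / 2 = 4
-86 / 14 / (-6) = 1.02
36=36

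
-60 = -60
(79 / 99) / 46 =79 / 4554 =0.02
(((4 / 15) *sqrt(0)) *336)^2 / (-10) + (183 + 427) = 610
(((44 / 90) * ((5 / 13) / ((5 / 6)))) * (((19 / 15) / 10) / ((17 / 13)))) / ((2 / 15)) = 209 / 1275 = 0.16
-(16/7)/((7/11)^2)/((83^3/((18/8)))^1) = -4356/196122941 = -0.00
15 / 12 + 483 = 1937 / 4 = 484.25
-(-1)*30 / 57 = 10 / 19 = 0.53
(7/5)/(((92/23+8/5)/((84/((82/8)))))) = 84/41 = 2.05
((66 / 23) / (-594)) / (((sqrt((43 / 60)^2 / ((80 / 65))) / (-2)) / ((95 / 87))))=15200 * sqrt(13) / 3355677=0.02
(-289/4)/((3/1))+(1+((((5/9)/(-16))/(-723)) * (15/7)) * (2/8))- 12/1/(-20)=-109236499/4858560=-22.48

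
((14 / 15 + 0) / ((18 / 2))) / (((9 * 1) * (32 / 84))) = 49 / 1620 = 0.03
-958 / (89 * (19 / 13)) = -12454 / 1691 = -7.36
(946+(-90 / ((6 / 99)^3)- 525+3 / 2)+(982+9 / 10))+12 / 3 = -8057637 / 20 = -402881.85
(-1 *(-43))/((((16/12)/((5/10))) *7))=129/56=2.30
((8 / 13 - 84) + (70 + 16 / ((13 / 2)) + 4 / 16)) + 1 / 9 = -4943 / 468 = -10.56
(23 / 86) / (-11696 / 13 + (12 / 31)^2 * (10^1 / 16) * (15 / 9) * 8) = -287339 / 965286016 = -0.00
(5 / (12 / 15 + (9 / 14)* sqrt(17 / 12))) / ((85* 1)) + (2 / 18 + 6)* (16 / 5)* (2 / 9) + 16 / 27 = 8539280 / 1472013 -2100* sqrt(51) / 18173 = 4.98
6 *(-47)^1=-282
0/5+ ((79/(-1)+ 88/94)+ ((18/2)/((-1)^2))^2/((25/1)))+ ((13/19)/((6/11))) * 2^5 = -2322926/66975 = -34.68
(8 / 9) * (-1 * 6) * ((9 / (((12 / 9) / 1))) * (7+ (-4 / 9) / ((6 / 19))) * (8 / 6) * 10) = -24160 / 9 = -2684.44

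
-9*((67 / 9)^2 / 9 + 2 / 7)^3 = -35549627253841 / 14765025303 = -2407.69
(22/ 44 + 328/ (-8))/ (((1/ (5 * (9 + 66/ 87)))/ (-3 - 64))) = 7679205/ 58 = 132400.09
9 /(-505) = -9 /505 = -0.02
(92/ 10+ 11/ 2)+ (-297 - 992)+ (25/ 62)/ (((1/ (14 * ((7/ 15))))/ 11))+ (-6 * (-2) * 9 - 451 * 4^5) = -430554029/ 930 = -462961.32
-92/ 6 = -46/ 3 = -15.33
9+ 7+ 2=18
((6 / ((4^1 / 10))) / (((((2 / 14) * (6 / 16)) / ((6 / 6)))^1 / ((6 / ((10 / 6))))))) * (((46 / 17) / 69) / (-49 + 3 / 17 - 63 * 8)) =-336 / 4699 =-0.07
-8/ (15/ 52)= -416/ 15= -27.73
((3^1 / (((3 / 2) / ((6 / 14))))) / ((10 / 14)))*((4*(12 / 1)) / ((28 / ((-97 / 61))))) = -6984 / 2135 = -3.27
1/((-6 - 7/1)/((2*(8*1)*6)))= -96/13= -7.38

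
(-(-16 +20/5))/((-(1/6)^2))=-432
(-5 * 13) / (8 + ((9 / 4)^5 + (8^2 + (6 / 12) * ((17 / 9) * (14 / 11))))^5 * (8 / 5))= -33459987768458510912716800 / 23062677355381059778662897142587287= -0.00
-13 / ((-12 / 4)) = 13 / 3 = 4.33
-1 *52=-52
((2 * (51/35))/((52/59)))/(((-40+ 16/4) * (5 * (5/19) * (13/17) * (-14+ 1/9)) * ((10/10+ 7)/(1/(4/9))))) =8747163/4732000000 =0.00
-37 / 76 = -0.49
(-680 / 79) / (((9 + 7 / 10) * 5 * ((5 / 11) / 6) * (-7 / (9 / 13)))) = 161568 / 697333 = 0.23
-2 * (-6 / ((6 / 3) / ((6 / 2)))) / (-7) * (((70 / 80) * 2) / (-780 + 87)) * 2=0.01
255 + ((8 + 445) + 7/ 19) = 13459/ 19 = 708.37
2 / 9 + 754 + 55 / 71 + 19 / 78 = 12547565 / 16614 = 755.24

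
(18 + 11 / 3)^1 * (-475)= -30875 / 3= -10291.67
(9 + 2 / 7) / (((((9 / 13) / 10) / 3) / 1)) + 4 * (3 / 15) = 42334 / 105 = 403.18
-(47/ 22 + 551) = -12169/ 22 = -553.14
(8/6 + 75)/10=229/30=7.63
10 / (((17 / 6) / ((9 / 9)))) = 60 / 17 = 3.53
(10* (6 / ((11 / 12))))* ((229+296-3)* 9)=3382560 / 11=307505.45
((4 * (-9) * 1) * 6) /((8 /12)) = -324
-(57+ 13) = -70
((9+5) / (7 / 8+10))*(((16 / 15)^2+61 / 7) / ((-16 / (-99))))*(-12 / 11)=-62068 / 725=-85.61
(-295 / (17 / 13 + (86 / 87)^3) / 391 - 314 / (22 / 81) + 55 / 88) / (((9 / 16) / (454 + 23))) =-7458825770042654 / 7610142089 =-980116.49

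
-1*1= -1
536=536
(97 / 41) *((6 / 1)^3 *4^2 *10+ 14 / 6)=10057639 / 123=81769.42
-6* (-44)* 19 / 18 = 836 / 3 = 278.67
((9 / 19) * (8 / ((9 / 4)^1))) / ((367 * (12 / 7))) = 56 / 20919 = 0.00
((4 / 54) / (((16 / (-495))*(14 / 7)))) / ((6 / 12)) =-55 / 24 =-2.29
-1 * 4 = -4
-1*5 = -5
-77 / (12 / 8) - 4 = -166 / 3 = -55.33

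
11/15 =0.73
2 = 2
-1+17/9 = 8/9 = 0.89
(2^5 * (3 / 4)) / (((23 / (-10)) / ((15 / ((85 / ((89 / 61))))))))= -2.69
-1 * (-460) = 460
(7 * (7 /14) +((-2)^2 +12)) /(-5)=-39 /10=-3.90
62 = 62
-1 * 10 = -10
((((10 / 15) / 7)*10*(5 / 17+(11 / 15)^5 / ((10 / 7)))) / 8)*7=57133819 / 154912500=0.37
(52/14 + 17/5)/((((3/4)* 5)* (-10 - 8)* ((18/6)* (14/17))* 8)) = -1411/264600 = -0.01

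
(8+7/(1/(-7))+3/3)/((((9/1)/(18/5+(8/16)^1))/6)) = -328/3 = -109.33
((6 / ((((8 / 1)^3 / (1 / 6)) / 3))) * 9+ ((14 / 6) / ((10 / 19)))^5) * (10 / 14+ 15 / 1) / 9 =7324605611543 / 2449440000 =2990.32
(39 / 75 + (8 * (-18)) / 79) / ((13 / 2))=-5146 / 25675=-0.20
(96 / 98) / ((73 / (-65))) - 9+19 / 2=-0.37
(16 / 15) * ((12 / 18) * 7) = 224 / 45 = 4.98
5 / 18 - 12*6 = -71.72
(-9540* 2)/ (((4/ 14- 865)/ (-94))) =-12554640/ 6053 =-2074.12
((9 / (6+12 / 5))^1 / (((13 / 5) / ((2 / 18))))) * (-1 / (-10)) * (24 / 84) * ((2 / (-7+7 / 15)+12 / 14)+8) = 2095 / 187278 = 0.01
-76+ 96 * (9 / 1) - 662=126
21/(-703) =-21/703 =-0.03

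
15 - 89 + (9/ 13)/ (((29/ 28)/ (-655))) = -192958/ 377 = -511.82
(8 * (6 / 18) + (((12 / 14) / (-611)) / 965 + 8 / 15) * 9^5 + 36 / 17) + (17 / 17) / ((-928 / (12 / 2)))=615262846364851 / 19533709104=31497.49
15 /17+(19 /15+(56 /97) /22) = 591856 /272085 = 2.18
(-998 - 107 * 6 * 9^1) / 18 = -3388 / 9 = -376.44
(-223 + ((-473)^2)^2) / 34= 25027332609 / 17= 1472196035.82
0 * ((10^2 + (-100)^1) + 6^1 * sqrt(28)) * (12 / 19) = 0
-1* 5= -5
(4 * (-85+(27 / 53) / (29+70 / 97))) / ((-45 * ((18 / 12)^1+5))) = 34627456 / 29795805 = 1.16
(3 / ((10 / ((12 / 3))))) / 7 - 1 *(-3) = 111 / 35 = 3.17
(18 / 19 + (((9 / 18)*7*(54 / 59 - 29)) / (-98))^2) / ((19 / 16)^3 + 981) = 0.00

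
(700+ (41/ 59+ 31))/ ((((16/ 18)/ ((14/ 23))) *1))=1359855/ 2714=501.05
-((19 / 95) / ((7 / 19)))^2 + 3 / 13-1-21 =-351368 / 15925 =-22.06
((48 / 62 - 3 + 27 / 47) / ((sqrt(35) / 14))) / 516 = -401 * sqrt(35) / 313255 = -0.01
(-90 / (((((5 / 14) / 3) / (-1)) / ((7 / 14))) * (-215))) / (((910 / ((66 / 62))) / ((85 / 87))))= -5049 / 2512705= -0.00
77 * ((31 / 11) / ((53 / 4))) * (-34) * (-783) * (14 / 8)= 40438818 / 53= 762996.57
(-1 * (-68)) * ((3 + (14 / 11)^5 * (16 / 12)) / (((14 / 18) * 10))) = 73455402 / 1127357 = 65.16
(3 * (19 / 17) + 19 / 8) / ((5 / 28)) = 5453 / 170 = 32.08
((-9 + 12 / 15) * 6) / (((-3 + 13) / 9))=-1107 / 25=-44.28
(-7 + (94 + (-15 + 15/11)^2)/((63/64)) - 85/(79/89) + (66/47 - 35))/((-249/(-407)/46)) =7131585205034/640704141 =11130.86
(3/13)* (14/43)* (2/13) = 0.01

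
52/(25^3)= 52/15625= 0.00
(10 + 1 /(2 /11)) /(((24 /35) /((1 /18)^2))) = 1085 /15552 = 0.07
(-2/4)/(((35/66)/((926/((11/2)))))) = -5556/35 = -158.74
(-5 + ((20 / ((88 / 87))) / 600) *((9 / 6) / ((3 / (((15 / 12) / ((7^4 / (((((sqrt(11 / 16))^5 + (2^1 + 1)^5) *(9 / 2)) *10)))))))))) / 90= -3317185 / 60850944 + 319 *sqrt(11) / 629407744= -0.05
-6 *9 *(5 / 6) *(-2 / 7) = 90 / 7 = 12.86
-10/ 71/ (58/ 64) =-320/ 2059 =-0.16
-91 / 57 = -1.60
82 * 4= 328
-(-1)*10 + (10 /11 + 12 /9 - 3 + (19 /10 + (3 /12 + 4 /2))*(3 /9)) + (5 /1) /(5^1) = 7673 /660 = 11.63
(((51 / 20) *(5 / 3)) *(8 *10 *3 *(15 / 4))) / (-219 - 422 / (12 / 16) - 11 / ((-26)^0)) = -4.83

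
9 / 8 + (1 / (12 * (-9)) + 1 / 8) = 67 / 54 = 1.24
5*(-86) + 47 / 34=-14573 / 34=-428.62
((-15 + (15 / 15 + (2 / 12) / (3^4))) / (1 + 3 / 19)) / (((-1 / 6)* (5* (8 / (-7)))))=-904799 / 71280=-12.69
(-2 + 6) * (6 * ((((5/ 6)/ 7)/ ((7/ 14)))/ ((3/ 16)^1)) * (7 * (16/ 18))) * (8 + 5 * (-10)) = -71680/ 9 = -7964.44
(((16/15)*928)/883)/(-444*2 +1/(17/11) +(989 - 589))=-252416/109734825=-0.00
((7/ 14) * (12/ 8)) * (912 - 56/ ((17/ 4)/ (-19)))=14820/ 17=871.76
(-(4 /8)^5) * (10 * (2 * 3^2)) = -45 /8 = -5.62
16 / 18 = 8 / 9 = 0.89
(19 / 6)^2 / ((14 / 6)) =361 / 84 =4.30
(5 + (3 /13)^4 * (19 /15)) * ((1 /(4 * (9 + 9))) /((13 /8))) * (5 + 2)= 5001766 /16708185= 0.30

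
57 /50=1.14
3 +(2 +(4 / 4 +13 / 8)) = 61 / 8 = 7.62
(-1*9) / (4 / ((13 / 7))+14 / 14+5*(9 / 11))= -1287 / 1036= -1.24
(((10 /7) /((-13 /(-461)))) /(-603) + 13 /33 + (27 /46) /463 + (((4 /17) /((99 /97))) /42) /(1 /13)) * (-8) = -91205086204 /29801471427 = -3.06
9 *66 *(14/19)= 437.68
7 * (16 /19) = 112 /19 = 5.89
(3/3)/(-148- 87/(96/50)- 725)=-16/14693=-0.00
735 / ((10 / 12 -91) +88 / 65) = -286650 / 34637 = -8.28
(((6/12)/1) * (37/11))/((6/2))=37/66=0.56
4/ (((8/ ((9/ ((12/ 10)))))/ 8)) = 30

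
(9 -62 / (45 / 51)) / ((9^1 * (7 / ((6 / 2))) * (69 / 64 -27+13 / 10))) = 58816 / 496377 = 0.12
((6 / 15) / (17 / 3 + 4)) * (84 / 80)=63 / 1450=0.04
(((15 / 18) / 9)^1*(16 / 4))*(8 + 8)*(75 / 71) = 4000 / 639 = 6.26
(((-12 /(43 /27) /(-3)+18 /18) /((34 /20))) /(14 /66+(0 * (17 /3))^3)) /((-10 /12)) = -59796 /5117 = -11.69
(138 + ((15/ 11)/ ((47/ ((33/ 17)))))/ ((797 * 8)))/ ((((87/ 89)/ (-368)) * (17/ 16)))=-529325443744/ 10825651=-48895.48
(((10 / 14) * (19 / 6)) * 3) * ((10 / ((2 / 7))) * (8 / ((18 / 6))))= 1900 / 3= 633.33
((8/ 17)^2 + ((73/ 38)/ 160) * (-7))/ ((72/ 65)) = 3138733/ 25302528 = 0.12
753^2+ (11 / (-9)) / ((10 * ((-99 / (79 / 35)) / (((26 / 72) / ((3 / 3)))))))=578689386427 / 1020600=567009.00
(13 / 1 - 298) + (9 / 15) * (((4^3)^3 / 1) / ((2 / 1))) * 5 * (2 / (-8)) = -98589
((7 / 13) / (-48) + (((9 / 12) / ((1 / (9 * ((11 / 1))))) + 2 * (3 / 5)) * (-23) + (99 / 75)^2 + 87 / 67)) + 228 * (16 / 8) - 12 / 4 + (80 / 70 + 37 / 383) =-89535353080553 / 70054530000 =-1278.08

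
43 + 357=400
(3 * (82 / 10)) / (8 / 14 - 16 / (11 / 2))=-3157 / 300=-10.52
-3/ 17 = -0.18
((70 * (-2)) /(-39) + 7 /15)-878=-170419 /195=-873.94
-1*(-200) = 200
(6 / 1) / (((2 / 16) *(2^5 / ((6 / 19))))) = 9 / 19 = 0.47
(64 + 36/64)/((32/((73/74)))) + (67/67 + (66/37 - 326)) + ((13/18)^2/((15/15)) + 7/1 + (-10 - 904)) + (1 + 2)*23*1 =-3555980063/3068928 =-1158.70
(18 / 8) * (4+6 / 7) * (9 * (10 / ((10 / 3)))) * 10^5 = 206550000 / 7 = 29507142.86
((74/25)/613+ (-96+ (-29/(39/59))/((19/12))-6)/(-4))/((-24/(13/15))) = -27280859/23294000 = -1.17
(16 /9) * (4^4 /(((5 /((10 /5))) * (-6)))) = -4096 /135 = -30.34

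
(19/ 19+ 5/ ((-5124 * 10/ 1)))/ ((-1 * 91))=-10247/ 932568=-0.01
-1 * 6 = -6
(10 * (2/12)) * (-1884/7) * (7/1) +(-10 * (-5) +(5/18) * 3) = -18535/6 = -3089.17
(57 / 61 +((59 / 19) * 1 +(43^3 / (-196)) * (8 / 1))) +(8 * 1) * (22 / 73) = -13426954768 / 4145743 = -3238.73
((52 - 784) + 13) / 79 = -719 / 79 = -9.10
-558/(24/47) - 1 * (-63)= -4119/4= -1029.75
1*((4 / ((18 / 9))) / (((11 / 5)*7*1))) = 10 / 77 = 0.13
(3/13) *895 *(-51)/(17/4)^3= -515520/3757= -137.22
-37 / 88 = -0.42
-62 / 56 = -31 / 28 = -1.11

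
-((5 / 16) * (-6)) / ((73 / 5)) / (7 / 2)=75 / 2044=0.04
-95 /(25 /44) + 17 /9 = -7439 /45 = -165.31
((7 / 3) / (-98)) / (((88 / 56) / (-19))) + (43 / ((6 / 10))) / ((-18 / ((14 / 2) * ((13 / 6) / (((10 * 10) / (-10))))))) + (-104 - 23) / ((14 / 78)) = -34989319 / 49896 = -701.24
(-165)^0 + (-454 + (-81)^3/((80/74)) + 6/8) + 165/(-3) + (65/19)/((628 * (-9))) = -528445797779/1073880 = -492090.18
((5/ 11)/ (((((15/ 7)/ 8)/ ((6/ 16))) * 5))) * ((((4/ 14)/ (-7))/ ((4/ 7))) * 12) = -6/ 55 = -0.11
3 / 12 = 1 / 4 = 0.25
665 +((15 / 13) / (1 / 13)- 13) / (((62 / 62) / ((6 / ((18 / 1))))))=1997 / 3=665.67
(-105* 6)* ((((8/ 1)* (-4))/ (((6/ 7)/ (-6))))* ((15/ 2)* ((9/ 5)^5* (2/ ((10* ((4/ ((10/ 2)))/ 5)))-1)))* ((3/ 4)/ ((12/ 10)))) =-3124873.08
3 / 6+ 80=161 / 2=80.50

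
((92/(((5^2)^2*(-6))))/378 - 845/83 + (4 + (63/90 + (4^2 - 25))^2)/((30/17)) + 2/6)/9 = 7401960883/2117745000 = 3.50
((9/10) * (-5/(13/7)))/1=-63/26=-2.42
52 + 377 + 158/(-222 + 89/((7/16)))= 27332/65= 420.49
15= 15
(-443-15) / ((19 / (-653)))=299074 / 19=15740.74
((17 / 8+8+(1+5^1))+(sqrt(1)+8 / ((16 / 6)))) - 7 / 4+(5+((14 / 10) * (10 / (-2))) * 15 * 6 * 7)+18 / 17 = -596437 / 136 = -4385.57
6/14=3/7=0.43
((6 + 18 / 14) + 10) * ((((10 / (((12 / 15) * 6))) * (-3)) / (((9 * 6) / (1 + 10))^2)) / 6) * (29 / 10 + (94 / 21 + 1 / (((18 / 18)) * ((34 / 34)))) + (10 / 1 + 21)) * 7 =-605332145 / 2939328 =-205.94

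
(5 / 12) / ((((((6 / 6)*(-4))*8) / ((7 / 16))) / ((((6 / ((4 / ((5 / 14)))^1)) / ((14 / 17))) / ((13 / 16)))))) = -425 / 93184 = -0.00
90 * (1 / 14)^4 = 45 / 19208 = 0.00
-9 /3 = -3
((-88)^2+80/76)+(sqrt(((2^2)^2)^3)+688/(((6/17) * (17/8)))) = 497404/57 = 8726.39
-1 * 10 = -10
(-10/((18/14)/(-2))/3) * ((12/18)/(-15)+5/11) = 5684/2673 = 2.13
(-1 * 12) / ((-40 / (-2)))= -3 / 5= -0.60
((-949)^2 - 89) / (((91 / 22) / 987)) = 2793388224 / 13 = 214876017.23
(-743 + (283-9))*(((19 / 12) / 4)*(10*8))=-44555 / 3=-14851.67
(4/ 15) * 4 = 16/ 15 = 1.07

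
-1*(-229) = 229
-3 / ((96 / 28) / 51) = -357 / 8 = -44.62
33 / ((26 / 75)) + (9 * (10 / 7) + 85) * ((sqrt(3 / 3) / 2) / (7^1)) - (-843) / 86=111.98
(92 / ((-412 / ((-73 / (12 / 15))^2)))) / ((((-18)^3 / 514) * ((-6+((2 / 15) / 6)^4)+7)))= 4429647984375 / 27031326592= 163.87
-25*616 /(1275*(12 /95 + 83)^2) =-5559400 /3180493059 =-0.00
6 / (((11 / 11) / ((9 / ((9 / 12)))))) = 72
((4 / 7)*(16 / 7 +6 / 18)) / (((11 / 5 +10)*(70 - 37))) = 100 / 26901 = 0.00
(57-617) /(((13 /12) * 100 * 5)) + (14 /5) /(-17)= -6622 /5525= -1.20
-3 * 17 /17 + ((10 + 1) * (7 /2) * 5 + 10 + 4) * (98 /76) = 20009 /76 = 263.28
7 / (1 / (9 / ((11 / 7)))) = 441 / 11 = 40.09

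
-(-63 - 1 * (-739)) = -676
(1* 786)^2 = 617796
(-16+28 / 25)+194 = 4478 / 25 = 179.12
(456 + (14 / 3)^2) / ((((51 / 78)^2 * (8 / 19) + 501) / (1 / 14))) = 6903650 / 101385207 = 0.07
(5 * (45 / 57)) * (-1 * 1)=-75 / 19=-3.95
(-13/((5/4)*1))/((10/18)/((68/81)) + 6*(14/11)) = -38896/31035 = -1.25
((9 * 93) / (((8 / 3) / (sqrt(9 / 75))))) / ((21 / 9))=7533 * sqrt(3) / 280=46.60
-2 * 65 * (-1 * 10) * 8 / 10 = 1040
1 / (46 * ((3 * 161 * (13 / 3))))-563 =-54204513 / 96278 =-563.00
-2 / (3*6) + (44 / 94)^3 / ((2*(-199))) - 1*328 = -61011322397 / 185946993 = -328.11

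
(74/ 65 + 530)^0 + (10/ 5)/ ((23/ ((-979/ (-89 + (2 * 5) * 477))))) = 105705/ 107663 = 0.98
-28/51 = -0.55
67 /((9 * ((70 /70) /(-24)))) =-536 /3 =-178.67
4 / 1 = 4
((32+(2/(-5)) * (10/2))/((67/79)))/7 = 2370/469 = 5.05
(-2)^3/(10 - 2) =-1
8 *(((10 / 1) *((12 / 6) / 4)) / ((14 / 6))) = 120 / 7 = 17.14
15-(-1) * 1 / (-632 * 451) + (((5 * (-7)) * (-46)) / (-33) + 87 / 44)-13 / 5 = -147121873 / 4275480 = -34.41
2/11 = 0.18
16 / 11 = 1.45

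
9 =9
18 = 18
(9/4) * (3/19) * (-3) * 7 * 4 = -567/19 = -29.84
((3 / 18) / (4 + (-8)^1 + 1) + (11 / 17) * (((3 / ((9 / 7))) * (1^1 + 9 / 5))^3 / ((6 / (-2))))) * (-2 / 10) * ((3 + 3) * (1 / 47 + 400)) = 43295254061 / 1498125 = 28899.63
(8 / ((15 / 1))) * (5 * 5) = 13.33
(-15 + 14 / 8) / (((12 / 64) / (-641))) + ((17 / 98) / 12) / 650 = 11541760539 / 254800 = 45297.33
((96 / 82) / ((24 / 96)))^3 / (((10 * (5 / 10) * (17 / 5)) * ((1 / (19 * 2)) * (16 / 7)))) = 117669888 / 1171657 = 100.43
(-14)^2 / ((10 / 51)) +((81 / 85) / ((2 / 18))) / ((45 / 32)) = 427422 / 425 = 1005.70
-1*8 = -8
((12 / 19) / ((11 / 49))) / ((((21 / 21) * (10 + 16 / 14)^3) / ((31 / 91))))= 74431 / 107446482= 0.00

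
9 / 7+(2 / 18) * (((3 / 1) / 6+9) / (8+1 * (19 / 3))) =2455 / 1806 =1.36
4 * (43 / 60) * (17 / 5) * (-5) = -731 / 15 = -48.73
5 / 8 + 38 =309 / 8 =38.62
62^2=3844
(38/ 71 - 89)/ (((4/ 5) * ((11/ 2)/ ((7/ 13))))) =-19985/ 1846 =-10.83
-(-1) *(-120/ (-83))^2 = 2.09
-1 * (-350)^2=-122500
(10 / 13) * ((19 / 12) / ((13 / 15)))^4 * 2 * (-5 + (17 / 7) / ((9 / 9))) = -3665278125 / 83169632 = -44.07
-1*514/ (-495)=514/ 495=1.04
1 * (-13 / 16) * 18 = -117 / 8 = -14.62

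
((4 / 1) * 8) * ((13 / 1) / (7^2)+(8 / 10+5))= 47552 / 245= 194.09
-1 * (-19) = 19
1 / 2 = 0.50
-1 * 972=-972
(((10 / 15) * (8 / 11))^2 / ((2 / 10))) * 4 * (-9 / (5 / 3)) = -3072 / 121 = -25.39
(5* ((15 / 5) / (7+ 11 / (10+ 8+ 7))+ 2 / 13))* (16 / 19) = 17960 / 7657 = 2.35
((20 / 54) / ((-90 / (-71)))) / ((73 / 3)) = 71 / 5913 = 0.01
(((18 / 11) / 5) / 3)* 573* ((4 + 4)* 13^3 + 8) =1099159.85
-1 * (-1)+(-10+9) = 0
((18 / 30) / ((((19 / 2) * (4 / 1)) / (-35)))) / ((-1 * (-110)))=-21 / 4180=-0.01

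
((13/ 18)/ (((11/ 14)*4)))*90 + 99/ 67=32663/ 1474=22.16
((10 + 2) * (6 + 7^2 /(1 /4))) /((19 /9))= 21816 /19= 1148.21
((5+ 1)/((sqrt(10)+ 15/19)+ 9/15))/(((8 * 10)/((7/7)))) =-1881/145652+ 5415 * sqrt(10)/582608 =0.02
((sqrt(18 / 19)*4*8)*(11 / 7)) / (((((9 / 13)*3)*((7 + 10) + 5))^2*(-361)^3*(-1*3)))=1352*sqrt(38) / 50175702325287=0.00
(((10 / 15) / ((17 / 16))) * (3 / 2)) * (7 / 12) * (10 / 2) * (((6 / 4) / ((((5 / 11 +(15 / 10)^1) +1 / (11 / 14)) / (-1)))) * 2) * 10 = -30800 / 1207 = -25.52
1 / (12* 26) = 1 / 312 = 0.00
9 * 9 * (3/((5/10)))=486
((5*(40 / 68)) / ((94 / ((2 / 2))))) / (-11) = -25 / 8789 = -0.00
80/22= 40/11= 3.64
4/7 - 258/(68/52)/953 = 41326/113407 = 0.36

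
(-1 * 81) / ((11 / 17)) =-1377 / 11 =-125.18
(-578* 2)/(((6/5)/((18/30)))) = -578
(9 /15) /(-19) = -3 /95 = -0.03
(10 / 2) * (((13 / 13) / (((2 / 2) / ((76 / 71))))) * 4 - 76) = -25460 / 71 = -358.59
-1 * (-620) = 620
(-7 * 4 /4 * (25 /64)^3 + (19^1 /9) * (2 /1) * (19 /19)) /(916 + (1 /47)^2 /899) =17827536138427 /4291739100905472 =0.00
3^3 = 27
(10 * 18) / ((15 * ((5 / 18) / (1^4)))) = 216 / 5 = 43.20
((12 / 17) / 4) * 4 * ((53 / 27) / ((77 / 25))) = 5300 / 11781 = 0.45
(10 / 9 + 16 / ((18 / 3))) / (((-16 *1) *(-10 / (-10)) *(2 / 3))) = -17 / 48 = -0.35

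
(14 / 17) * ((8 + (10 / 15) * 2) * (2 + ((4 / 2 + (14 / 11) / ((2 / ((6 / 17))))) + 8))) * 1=298704 / 3179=93.96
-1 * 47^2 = -2209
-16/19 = -0.84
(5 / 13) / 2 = 5 / 26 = 0.19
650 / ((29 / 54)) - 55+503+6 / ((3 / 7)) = 1672.34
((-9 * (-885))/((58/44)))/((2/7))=613305/29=21148.45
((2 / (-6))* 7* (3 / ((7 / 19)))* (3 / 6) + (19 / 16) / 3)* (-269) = 117553 / 48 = 2449.02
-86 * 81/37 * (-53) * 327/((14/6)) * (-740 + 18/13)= -3477683451276/3367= -1032873017.90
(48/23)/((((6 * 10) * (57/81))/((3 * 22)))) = 7128/2185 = 3.26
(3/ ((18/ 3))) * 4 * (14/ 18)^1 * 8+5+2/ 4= 323/ 18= 17.94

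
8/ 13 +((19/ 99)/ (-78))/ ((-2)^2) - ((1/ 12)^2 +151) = -9290627/ 61776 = -150.39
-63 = -63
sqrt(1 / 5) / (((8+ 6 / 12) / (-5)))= -2 * sqrt(5) / 17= -0.26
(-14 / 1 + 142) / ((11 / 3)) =384 / 11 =34.91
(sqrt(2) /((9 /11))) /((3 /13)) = 143 * sqrt(2) /27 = 7.49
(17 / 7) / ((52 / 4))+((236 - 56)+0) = 180.19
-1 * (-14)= 14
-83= -83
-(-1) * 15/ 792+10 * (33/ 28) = 21815/ 1848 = 11.80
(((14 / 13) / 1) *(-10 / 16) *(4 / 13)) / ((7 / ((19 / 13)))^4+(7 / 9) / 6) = -35186670 / 89424180547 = -0.00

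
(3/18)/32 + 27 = 5185/192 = 27.01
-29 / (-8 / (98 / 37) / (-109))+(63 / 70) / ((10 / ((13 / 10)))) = -1046.43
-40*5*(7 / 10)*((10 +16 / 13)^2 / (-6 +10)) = -746060 / 169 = -4414.56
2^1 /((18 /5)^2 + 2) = 25 /187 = 0.13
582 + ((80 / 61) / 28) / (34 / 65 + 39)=638433766 / 1096963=582.00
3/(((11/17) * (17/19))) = 57/11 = 5.18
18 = 18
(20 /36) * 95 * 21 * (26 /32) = 43225 /48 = 900.52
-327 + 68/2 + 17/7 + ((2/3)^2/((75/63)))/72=-2745851/9450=-290.57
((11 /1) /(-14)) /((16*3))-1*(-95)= 63829 /672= 94.98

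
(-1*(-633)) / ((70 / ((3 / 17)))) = 1899 / 1190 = 1.60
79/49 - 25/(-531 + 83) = 5231/3136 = 1.67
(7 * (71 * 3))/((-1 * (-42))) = 71/2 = 35.50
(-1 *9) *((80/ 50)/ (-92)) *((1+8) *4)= 5.63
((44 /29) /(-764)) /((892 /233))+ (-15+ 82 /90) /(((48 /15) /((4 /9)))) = -783322501 /400203828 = -1.96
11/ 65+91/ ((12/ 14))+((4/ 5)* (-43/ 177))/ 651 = 1592855167/ 14979510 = 106.34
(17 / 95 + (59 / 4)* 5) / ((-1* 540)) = -28093 / 205200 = -0.14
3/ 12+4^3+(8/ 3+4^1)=851/ 12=70.92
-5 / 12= -0.42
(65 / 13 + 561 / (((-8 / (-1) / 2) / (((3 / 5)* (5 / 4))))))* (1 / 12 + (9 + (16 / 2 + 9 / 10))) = 1902277 / 960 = 1981.54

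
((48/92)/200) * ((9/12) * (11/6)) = 33/9200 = 0.00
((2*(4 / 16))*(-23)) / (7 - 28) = 23 / 42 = 0.55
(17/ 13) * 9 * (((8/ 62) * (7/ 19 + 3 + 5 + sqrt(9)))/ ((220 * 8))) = 4131/ 421135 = 0.01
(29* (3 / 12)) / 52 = 29 / 208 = 0.14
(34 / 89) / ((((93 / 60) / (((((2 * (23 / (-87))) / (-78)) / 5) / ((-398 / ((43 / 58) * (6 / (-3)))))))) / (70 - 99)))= -67252 / 1862896113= -0.00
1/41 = 0.02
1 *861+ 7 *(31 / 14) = 1753 / 2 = 876.50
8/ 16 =1/ 2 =0.50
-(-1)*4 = 4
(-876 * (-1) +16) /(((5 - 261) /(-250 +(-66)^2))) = -457819 /32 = -14306.84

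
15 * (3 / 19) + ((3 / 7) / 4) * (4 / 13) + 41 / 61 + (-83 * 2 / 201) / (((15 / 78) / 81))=-344.78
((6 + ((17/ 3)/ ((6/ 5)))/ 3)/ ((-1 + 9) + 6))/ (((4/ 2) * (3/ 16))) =818/ 567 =1.44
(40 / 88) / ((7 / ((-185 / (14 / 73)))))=-67525 / 1078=-62.64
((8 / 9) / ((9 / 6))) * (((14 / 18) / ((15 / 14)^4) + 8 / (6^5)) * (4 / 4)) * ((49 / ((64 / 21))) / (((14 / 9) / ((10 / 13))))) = 52798627 / 18954000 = 2.79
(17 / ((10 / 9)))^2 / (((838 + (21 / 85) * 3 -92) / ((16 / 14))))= 795906 / 2221555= 0.36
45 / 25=1.80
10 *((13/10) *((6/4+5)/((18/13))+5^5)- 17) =1458577/36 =40516.03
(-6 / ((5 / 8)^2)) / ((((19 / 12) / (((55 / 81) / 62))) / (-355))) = 199936 / 5301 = 37.72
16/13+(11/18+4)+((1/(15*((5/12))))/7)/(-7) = 1673639/286650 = 5.84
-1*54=-54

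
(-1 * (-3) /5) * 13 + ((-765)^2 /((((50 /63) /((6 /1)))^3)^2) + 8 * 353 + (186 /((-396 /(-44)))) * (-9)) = 1066973657318331274 /9765625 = 109258102509.40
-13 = -13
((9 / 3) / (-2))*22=-33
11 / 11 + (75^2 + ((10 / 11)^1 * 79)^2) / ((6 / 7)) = 9133801 / 726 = 12580.99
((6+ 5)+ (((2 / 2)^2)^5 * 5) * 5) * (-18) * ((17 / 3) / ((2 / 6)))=-11016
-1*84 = -84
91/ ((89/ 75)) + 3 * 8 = 8961/ 89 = 100.69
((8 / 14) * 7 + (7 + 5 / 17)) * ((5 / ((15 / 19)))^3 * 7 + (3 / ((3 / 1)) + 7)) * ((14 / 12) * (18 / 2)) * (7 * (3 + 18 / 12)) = 6672624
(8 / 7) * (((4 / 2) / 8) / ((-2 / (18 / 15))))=-6 / 35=-0.17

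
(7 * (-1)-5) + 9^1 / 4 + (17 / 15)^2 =-7619 / 900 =-8.47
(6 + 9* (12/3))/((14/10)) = 30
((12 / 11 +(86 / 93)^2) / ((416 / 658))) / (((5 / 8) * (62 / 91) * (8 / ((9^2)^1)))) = 73.19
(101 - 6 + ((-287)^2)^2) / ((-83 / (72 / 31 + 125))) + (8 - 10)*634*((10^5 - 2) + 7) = -27105295167252 / 2573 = -10534510364.26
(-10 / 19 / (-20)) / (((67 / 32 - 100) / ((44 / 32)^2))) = -121 / 238108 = -0.00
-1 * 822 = -822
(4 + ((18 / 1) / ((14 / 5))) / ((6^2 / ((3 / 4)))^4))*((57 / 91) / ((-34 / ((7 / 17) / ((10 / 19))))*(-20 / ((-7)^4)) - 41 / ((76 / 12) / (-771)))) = 2044946379371 / 4074044090548224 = 0.00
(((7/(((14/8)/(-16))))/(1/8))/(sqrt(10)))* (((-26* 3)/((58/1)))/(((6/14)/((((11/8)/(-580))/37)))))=-8008* sqrt(10)/777925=-0.03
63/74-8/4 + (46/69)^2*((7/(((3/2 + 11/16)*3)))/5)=-52639/49950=-1.05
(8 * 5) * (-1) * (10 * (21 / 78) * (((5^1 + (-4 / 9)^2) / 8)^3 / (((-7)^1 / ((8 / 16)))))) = 1865461525 / 884317824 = 2.11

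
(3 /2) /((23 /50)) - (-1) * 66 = 1593 /23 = 69.26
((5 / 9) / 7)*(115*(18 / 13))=1150 / 91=12.64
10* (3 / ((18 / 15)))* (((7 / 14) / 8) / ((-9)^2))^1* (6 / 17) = 25 / 3672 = 0.01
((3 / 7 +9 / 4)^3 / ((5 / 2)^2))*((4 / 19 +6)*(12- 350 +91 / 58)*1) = -6424.72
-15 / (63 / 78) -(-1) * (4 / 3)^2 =-1058 / 63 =-16.79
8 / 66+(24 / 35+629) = 727427 / 1155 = 629.81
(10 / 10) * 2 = 2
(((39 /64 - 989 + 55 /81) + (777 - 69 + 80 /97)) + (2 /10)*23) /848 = -689623021 /2132075520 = -0.32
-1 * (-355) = 355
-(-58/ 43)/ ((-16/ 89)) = -2581/ 344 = -7.50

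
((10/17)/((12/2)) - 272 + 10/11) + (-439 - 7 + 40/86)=-17284799/24123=-716.53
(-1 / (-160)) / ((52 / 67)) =67 / 8320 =0.01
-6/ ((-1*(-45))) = -2/ 15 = -0.13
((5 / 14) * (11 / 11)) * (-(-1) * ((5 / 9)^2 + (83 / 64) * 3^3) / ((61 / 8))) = 915605 / 553392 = 1.65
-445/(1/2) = -890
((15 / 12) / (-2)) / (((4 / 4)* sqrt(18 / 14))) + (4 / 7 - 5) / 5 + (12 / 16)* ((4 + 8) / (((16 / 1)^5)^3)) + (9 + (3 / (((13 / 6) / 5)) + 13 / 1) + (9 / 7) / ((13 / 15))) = 15486041649879168585727 / 524579284596115374080 - 5* sqrt(7) / 24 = 28.97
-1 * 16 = -16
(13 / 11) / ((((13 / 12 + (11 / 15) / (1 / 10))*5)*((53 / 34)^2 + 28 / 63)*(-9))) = -180336 / 166122275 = -0.00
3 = 3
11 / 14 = 0.79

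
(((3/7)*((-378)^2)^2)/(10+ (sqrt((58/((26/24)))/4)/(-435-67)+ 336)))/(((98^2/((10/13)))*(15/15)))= 16007002920*sqrt(2262)/17844910768139+ 2780288351180640/1372685443703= 2025.48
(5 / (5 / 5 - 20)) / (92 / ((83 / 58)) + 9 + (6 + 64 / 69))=-28635 / 8728619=-0.00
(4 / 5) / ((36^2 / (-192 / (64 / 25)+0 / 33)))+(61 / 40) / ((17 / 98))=40139 / 4590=8.74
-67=-67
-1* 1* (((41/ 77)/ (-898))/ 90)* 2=41/ 3111570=0.00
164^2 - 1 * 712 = 26184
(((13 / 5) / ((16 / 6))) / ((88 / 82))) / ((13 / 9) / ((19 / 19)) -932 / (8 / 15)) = -14391 / 27657520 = -0.00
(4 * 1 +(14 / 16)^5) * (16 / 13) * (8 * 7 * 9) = 9316377 / 3328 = 2799.39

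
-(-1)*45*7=315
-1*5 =-5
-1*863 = -863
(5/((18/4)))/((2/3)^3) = 15/4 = 3.75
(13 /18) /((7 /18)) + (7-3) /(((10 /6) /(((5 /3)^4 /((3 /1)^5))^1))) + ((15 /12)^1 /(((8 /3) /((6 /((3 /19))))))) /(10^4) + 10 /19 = 68732522941 /27923616000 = 2.46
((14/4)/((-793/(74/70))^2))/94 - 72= -72.00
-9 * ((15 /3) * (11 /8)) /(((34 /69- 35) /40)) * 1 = 170775 /2381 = 71.72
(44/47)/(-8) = -11/94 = -0.12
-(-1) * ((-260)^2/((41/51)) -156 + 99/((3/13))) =3458793/41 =84360.80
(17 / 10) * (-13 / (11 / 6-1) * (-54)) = 35802 / 25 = 1432.08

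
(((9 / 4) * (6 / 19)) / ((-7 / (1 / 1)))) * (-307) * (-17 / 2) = -140913 / 532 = -264.87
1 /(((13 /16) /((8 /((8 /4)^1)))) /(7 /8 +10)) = 53.54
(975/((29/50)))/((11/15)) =731250/319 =2292.32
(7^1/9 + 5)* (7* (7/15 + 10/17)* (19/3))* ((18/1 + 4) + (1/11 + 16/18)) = 846483820/136323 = 6209.40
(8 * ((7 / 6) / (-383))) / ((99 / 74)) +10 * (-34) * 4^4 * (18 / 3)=-59405324312 / 113751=-522240.02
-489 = -489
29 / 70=0.41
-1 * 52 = -52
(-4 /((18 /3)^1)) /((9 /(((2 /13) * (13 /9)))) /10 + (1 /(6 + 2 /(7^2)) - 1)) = -2960 /14277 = -0.21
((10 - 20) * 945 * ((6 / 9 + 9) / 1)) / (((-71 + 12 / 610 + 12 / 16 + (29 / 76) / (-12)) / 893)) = 22691054988000 / 19544113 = 1161017.39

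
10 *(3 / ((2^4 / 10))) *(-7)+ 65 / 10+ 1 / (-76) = -124.76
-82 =-82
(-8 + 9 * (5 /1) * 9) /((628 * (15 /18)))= 1191 /1570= 0.76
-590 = -590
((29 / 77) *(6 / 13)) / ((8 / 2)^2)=87 / 8008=0.01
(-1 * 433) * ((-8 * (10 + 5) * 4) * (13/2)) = 1350960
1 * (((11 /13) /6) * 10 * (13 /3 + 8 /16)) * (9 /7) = 1595 /182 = 8.76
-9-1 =-10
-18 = -18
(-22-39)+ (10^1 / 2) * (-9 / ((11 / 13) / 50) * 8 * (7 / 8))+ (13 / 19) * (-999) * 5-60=-4629824 / 209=-22152.27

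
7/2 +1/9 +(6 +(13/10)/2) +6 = 2927/180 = 16.26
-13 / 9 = -1.44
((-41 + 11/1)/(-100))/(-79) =-3/790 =-0.00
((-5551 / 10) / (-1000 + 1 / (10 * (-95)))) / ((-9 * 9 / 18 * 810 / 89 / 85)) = -61374845 / 53273133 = -1.15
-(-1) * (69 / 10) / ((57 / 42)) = 483 / 95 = 5.08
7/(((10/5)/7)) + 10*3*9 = 589/2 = 294.50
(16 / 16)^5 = 1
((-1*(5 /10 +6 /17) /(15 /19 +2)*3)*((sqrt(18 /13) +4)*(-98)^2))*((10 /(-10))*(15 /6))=59532795*sqrt(26) /11713 +79377060 /901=114015.25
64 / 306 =32 / 153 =0.21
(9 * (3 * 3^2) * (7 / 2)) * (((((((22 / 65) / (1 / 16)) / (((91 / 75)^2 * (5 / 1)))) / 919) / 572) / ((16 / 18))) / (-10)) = -0.00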